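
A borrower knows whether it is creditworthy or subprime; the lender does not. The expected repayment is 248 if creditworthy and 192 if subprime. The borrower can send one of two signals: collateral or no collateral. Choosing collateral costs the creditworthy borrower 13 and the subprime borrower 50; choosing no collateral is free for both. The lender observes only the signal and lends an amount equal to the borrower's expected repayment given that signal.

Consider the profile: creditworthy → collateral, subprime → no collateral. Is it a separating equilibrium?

If types separate, collateral earns payment 248 and no collateral earns 192.
Creditworthy: collateral gives 248 − 13 = 235; no collateral gives 192 − 0 = 192. No deviation. ✓
Subprime: no collateral gives 192 − 0 = 192; collateral gives 248 − 50 = 198. Would deviate. ✗

No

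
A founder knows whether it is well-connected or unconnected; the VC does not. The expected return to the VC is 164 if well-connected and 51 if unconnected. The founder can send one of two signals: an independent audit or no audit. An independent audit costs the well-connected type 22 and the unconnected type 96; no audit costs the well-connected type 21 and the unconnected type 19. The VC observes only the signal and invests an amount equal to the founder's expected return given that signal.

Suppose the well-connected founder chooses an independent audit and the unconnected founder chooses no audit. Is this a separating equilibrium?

If types separate, audit earns payment 164 and no audit earns 51.
Well-connected: audit gives 164 − 22 = 142; no audit gives 51 − 21 = 30. No deviation. ✓
Unconnected: no audit gives 51 − 19 = 32; audit gives 164 − 96 = 68. Would deviate. ✗

No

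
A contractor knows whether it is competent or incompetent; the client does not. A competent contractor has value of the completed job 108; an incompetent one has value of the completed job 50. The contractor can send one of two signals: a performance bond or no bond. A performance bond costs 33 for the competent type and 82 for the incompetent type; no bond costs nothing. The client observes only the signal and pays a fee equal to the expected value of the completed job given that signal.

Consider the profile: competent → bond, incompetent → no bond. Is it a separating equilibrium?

Under separation the client infers type exactly: bond → competent (pays 108), no bond → incompetent (pays 50).
Competent: bond gives 108 − 33 = 75; no bond gives 50 − 0 = 50. No deviation. ✓
Incompetent: no bond gives 50 − 0 = 50; bond gives 108 − 82 = 26. No deviation. ✓
Both incentive constraints hold.

Yes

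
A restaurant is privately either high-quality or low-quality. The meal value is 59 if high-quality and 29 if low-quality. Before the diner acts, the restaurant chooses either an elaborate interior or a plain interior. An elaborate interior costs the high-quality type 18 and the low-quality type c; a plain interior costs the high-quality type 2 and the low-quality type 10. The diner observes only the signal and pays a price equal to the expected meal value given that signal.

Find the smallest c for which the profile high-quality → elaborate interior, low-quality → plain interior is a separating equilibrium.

Under separation: elaborate interior → high-quality (pays 59); plain interior → low-quality (pays 29).
High-quality: 59 − 18 = 41 ≥ 29 − 2 = 27. Holds regardless of c. ✓
Low-quality: 29 − 10 ≥ 59 − c, so c ≥ 59 − 19 = 40.

40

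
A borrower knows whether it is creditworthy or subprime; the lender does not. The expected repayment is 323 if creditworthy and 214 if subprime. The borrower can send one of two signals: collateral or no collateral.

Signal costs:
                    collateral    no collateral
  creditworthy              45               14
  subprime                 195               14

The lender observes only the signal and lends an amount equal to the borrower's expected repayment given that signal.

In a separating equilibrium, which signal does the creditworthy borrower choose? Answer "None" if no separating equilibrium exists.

collateral

Try creditworthy → collateral, subprime → no collateral:
  Under separation the lender infers type exactly: collateral → creditworthy (pays 323), no collateral → subprime (pays 214).
  Creditworthy: collateral gives 323 − 45 = 278; no collateral gives 214 − 14 = 200. No deviation. ✓
  Subprime: no collateral gives 214 − 14 = 200; collateral gives 323 − 195 = 128. No deviation. ✓
Both hold — the creditworthy type sends collateral.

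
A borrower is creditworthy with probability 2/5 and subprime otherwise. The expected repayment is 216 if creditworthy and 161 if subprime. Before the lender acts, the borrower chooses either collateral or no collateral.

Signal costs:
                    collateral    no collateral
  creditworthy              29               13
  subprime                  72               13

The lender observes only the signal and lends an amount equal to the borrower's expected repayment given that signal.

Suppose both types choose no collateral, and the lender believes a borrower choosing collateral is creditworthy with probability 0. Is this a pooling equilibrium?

On the equilibrium path (no collateral) the lender holds the prior 2/5 and pays 2/5·216 + 3/5·161 = 183. Off-path (collateral) belief 0 gives 0·216 + 1·161 = 161.
Creditworthy: no collateral gives 183 − 13 = 170; collateral gives 161 − 29 = 132. Stays. ✓
Subprime: no collateral gives 183 − 13 = 170; collateral gives 161 − 72 = 89. Stays. ✓
Beliefs are Bayes-consistent on-path and both types best-respond.

Yes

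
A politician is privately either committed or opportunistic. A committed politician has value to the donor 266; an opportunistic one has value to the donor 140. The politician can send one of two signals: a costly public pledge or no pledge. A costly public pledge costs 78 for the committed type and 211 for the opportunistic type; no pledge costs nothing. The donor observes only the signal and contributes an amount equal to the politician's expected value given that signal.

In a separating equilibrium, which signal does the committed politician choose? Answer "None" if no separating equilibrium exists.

pledge

Try committed → pledge, opportunistic → no pledge:
  Under separation the donor infers type exactly: pledge → committed (pays 266), no pledge → opportunistic (pays 140).
  Committed: pledge gives 266 − 78 = 188; no pledge gives 140 − 0 = 140. No deviation. ✓
  Opportunistic: no pledge gives 140 − 0 = 140; pledge gives 266 − 211 = 55. No deviation. ✓
Both hold — the committed type sends pledge.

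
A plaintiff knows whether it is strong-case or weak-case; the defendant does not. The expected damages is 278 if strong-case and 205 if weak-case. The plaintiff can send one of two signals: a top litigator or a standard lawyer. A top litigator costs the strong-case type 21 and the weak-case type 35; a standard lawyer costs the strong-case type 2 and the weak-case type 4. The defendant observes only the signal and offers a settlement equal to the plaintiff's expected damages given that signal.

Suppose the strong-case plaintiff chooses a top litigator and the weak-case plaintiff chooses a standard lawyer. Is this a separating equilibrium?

Under separation the defendant infers type exactly: top litigator → strong-case (pays 278), standard lawyer → weak-case (pays 205).
Strong-case: top litigator gives 278 − 21 = 257; standard lawyer gives 205 − 2 = 203. No deviation. ✓
Weak-case: standard lawyer gives 205 − 4 = 201; top litigator gives 278 − 35 = 243. Would deviate. ✗

No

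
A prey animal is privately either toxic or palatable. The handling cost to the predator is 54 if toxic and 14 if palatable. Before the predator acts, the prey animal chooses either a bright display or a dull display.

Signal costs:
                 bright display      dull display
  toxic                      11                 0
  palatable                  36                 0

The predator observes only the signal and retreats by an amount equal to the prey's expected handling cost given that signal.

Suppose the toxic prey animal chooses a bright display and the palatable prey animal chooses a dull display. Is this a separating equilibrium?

Under separation the predator infers type exactly: bright display → toxic (pays 54), dull display → palatable (pays 14).
Toxic: bright display gives 54 − 11 = 43; dull display gives 14 − 0 = 14. No deviation. ✓
Palatable: dull display gives 14 − 0 = 14; bright display gives 54 − 36 = 18. Would deviate. ✗

No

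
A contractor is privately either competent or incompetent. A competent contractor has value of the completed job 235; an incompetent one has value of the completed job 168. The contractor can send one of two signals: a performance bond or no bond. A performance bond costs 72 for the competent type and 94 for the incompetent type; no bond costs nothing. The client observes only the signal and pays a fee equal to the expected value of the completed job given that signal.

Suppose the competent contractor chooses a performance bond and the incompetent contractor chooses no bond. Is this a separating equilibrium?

No

Under separation the client infers type exactly: bond → competent (pays 235), no bond → incompetent (pays 168).
Competent: bond gives 235 − 72 = 163; no bond gives 168 − 0 = 168. Would deviate. ✗
Incompetent: no bond gives 168 − 0 = 168; bond gives 235 − 94 = 141. No deviation. ✓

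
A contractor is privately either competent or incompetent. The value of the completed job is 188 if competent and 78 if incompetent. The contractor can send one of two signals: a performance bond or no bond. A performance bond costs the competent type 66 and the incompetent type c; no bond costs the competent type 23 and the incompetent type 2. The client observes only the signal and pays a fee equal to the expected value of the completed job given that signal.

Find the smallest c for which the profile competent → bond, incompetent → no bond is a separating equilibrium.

112

Under separation: bond → competent (pays 188); no bond → incompetent (pays 78).
Competent: 188 − 66 = 122 ≥ 78 − 23 = 55. Holds regardless of c. ✓
Incompetent: 78 − 2 ≥ 188 − c, so c ≥ 188 − 76 = 112.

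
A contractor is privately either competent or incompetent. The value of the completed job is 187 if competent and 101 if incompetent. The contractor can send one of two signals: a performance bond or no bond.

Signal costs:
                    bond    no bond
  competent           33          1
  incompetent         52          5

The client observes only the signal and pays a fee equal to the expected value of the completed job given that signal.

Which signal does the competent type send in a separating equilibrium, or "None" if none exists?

Try competent → bond, incompetent → no bond:
  If types separate, bond earns payment 187 and no bond earns 101.
  Competent: bond gives 187 − 33 = 154; no bond gives 101 − 1 = 100. No deviation. ✓
  Incompetent: no bond gives 101 − 5 = 96; bond gives 187 − 52 = 135. Would deviate. ✗
Try competent → no bond, incompetent → bond:
  If types separate, no bond earns payment 187 and bond earns 101.
  Competent: no bond gives 187 − 1 = 186; bond gives 101 − 33 = 68. No deviation. ✓
  Incompetent: bond gives 101 − 52 = 49; no bond gives 187 − 5 = 182. Would deviate. ✗
Neither assignment is incentive-compatible.

None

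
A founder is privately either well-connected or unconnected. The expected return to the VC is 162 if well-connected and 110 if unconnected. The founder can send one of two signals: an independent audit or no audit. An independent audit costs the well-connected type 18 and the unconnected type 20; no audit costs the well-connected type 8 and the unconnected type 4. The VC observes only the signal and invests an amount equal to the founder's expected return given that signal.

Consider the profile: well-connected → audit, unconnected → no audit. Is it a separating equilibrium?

No

If types separate, audit earns payment 162 and no audit earns 110.
Well-connected: audit gives 162 − 18 = 144; no audit gives 110 − 8 = 102. No deviation. ✓
Unconnected: no audit gives 110 − 4 = 106; audit gives 162 − 20 = 142. Would deviate. ✗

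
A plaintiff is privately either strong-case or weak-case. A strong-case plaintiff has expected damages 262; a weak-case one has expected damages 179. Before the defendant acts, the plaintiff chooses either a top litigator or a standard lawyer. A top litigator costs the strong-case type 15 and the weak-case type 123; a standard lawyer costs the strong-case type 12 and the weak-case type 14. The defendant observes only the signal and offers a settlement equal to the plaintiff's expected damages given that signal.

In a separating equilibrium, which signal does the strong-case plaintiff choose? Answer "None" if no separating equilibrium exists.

top litigator

Try strong-case → top litigator, weak-case → standard lawyer:
  If types separate, top litigator earns payment 262 and standard lawyer earns 179.
  Strong-case: top litigator gives 262 − 15 = 247; standard lawyer gives 179 − 12 = 167. No deviation. ✓
  Weak-case: standard lawyer gives 179 − 14 = 165; top litigator gives 262 − 123 = 139. No deviation. ✓
Both hold — the strong-case type sends top litigator.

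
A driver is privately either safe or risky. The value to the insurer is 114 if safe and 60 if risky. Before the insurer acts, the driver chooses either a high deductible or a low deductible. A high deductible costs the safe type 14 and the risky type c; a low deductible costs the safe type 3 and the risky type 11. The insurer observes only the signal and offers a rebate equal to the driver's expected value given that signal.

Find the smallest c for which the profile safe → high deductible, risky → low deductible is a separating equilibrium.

Under separation: high deductible → safe (pays 114); low deductible → risky (pays 60).
Safe: 114 − 14 = 100 ≥ 60 − 3 = 57. Holds regardless of c. ✓
Risky: 60 − 11 ≥ 114 − c, so c ≥ 114 − 49 = 65.

65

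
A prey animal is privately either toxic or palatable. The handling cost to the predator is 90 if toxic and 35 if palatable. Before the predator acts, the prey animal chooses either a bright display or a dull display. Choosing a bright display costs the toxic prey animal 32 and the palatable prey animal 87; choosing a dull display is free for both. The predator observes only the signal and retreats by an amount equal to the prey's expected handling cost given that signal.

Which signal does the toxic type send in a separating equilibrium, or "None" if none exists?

Try toxic → bright display, palatable → dull display:
  If types separate, bright display earns payment 90 and dull display earns 35.
  Toxic: bright display gives 90 − 32 = 58; dull display gives 35 − 0 = 35. No deviation. ✓
  Palatable: dull display gives 35 − 0 = 35; bright display gives 90 − 87 = 3. No deviation. ✓
Both hold — the toxic type sends bright display.

bright display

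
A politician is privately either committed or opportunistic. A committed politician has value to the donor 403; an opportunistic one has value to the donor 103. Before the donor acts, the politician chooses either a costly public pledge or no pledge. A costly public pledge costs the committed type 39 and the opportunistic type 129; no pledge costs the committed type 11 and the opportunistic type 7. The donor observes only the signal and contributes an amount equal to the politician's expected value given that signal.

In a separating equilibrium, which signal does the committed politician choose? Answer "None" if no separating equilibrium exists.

Try committed → pledge, opportunistic → no pledge:
  Under separation the donor infers type exactly: pledge → committed (pays 403), no pledge → opportunistic (pays 103).
  Committed: pledge gives 403 − 39 = 364; no pledge gives 103 − 11 = 92. No deviation. ✓
  Opportunistic: no pledge gives 103 − 7 = 96; pledge gives 403 − 129 = 274. Would deviate. ✗
Try committed → no pledge, opportunistic → pledge:
  Under separation the donor infers type exactly: no pledge → committed (pays 403), pledge → opportunistic (pays 103).
  Committed: no pledge gives 403 − 11 = 392; pledge gives 103 − 39 = 64. No deviation. ✓
  Opportunistic: pledge gives 103 − 129 = -26; no pledge gives 403 − 7 = 396. Would deviate. ✗
Neither assignment is incentive-compatible.

None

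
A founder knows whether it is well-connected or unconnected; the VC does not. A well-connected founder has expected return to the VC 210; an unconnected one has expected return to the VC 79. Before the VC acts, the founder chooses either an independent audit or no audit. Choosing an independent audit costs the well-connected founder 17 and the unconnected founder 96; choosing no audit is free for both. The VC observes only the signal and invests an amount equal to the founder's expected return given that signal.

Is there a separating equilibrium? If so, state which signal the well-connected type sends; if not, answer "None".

None

Try well-connected → audit, unconnected → no audit:
  If types separate, audit earns payment 210 and no audit earns 79.
  Well-connected: audit gives 210 − 17 = 193; no audit gives 79 − 0 = 79. No deviation. ✓
  Unconnected: no audit gives 79 − 0 = 79; audit gives 210 − 96 = 114. Would deviate. ✗
Try well-connected → no audit, unconnected → audit:
  If types separate, no audit earns payment 210 and audit earns 79.
  Well-connected: no audit gives 210 − 0 = 210; audit gives 79 − 17 = 62. No deviation. ✓
  Unconnected: audit gives 79 − 96 = -17; no audit gives 210 − 0 = 210. Would deviate. ✗
Neither assignment is incentive-compatible.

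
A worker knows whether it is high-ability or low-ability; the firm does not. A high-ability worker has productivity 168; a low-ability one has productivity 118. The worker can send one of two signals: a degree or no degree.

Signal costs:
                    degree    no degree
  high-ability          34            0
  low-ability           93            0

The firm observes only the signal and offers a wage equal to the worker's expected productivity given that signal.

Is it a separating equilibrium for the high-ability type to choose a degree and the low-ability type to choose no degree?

If types separate, degree earns payment 168 and no degree earns 118.
High-ability: degree gives 168 − 34 = 134; no degree gives 118 − 0 = 118. No deviation. ✓
Low-ability: no degree gives 118 − 0 = 118; degree gives 168 − 93 = 75. No deviation. ✓
Both incentive constraints hold.

Yes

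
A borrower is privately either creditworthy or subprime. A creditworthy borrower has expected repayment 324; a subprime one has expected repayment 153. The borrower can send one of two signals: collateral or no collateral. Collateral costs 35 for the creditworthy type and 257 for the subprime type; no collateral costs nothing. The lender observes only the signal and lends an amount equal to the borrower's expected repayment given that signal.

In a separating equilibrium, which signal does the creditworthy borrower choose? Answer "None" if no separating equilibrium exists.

Try creditworthy → collateral, subprime → no collateral:
  Under separation the lender infers type exactly: collateral → creditworthy (pays 324), no collateral → subprime (pays 153).
  Creditworthy: collateral gives 324 − 35 = 289; no collateral gives 153 − 0 = 153. No deviation. ✓
  Subprime: no collateral gives 153 − 0 = 153; collateral gives 324 − 257 = 67. No deviation. ✓
Both hold — the creditworthy type sends collateral.

collateral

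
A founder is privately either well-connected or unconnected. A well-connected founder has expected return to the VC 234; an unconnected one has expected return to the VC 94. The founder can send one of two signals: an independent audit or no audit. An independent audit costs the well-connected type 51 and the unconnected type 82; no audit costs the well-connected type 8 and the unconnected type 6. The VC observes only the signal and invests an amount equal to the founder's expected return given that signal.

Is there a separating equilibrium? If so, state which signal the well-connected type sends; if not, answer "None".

Try well-connected → audit, unconnected → no audit:
  If types separate, audit earns payment 234 and no audit earns 94.
  Well-connected: audit gives 234 − 51 = 183; no audit gives 94 − 8 = 86. No deviation. ✓
  Unconnected: no audit gives 94 − 6 = 88; audit gives 234 − 82 = 152. Would deviate. ✗
Try well-connected → no audit, unconnected → audit:
  If types separate, no audit earns payment 234 and audit earns 94.
  Well-connected: no audit gives 234 − 8 = 226; audit gives 94 − 51 = 43. No deviation. ✓
  Unconnected: audit gives 94 − 82 = 12; no audit gives 234 − 6 = 228. Would deviate. ✗
Neither assignment is incentive-compatible.

None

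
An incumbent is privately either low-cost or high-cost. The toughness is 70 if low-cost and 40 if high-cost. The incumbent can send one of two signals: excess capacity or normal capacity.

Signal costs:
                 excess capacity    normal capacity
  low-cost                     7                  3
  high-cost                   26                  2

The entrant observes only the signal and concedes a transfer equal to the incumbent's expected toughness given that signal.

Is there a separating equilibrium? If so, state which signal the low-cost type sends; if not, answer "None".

None

Try low-cost → excess capacity, high-cost → normal capacity:
  Under separation the entrant infers type exactly: excess capacity → low-cost (pays 70), normal capacity → high-cost (pays 40).
  Low-cost: excess capacity gives 70 − 7 = 63; normal capacity gives 40 − 3 = 37. No deviation. ✓
  High-cost: normal capacity gives 40 − 2 = 38; excess capacity gives 70 − 26 = 44. Would deviate. ✗
Try low-cost → normal capacity, high-cost → excess capacity:
  Under separation the entrant infers type exactly: normal capacity → low-cost (pays 70), excess capacity → high-cost (pays 40).
  Low-cost: normal capacity gives 70 − 3 = 67; excess capacity gives 40 − 7 = 33. No deviation. ✓
  High-cost: excess capacity gives 40 − 26 = 14; normal capacity gives 70 − 2 = 68. Would deviate. ✗
Neither assignment is incentive-compatible.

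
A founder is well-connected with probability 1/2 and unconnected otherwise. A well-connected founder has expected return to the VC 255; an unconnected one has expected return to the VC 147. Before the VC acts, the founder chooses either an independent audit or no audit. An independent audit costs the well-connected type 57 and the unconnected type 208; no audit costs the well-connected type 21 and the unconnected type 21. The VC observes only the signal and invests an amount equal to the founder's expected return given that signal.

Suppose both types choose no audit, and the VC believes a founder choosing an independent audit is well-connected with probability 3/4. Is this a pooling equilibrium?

On the equilibrium path (no audit) the VC holds the prior 1/2 and pays 1/2·255 + 1/2·147 = 201. Off-path (audit) belief 3/4 gives 3/4·255 + 1/4·147 = 228.
Well-connected: no audit gives 201 − 21 = 180; audit gives 228 − 57 = 171. Stays. ✓
Unconnected: no audit gives 201 − 21 = 180; audit gives 228 − 208 = 20. Stays. ✓
Beliefs are Bayes-consistent on-path and both types best-respond.

Yes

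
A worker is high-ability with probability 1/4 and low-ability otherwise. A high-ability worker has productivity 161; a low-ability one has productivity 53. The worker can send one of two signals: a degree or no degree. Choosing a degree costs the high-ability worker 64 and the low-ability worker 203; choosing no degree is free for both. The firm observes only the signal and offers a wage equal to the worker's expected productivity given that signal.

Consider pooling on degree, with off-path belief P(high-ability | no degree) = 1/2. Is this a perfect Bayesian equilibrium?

At the pooled signal (degree) the firm holds the prior 1/4 and pays 1/4·161 + 3/4·53 = 80. Off-path (no degree) belief 1/2 gives 1/2·161 + 1/2·53 = 107.
High-ability: degree gives 80 − 64 = 16; no degree gives 107 − 0 = 107. Deviates. ✗
Low-ability: degree gives 80 − 203 = -123; no degree gives 107 − 0 = 107. Deviates. ✗

No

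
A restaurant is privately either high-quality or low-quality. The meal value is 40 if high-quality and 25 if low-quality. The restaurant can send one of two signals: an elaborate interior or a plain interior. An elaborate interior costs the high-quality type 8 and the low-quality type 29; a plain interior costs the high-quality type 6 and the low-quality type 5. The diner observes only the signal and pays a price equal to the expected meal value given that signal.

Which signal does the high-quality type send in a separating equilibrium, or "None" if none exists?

elaborate interior

Try high-quality → elaborate interior, low-quality → plain interior:
  Under separation the diner infers type exactly: elaborate interior → high-quality (pays 40), plain interior → low-quality (pays 25).
  High-quality: elaborate interior gives 40 − 8 = 32; plain interior gives 25 − 6 = 19. No deviation. ✓
  Low-quality: plain interior gives 25 − 5 = 20; elaborate interior gives 40 − 29 = 11. No deviation. ✓
Both hold — the high-quality type sends elaborate interior.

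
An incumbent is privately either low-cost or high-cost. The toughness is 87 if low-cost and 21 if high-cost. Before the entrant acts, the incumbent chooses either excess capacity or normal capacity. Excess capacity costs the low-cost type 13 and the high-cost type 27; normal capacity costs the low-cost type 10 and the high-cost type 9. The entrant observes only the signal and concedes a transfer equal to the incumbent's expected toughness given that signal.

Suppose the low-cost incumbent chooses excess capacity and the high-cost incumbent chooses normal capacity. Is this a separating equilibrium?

If types separate, excess capacity earns payment 87 and normal capacity earns 21.
Low-cost: excess capacity gives 87 − 13 = 74; normal capacity gives 21 − 10 = 11. No deviation. ✓
High-cost: normal capacity gives 21 − 9 = 12; excess capacity gives 87 − 27 = 60. Would deviate. ✗

No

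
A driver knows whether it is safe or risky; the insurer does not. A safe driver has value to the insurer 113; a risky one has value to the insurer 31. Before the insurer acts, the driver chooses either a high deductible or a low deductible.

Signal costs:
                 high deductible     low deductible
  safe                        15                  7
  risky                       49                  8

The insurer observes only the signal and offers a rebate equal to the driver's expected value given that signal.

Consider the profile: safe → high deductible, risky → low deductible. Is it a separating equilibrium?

No

If types separate, high deductible earns payment 113 and low deductible earns 31.
Safe: high deductible gives 113 − 15 = 98; low deductible gives 31 − 7 = 24. No deviation. ✓
Risky: low deductible gives 31 − 8 = 23; high deductible gives 113 − 49 = 64. Would deviate. ✗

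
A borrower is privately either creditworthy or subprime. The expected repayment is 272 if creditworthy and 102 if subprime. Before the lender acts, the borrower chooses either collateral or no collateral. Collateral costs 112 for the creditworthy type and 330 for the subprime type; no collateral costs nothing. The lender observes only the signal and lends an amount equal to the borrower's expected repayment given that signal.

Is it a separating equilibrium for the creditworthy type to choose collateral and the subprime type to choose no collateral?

Yes

If types separate, collateral earns payment 272 and no collateral earns 102.
Creditworthy: collateral gives 272 − 112 = 160; no collateral gives 102 − 0 = 102. No deviation. ✓
Subprime: no collateral gives 102 − 0 = 102; collateral gives 272 − 330 = -58. No deviation. ✓
Both incentive constraints hold.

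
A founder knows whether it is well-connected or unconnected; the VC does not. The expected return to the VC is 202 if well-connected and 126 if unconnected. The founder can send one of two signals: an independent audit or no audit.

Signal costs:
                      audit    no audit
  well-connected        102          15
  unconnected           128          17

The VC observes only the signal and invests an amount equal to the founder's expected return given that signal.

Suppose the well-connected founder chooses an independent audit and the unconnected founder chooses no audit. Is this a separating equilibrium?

No

If types separate, audit earns payment 202 and no audit earns 126.
Well-connected: audit gives 202 − 102 = 100; no audit gives 126 − 15 = 111. Would deviate. ✗
Unconnected: no audit gives 126 − 17 = 109; audit gives 202 − 128 = 74. No deviation. ✓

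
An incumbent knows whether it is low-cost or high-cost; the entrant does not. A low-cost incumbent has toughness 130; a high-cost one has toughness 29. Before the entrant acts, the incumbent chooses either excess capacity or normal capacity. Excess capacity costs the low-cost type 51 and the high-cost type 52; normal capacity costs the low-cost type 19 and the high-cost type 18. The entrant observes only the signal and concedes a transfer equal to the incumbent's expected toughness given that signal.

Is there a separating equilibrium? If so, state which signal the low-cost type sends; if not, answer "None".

None

Try low-cost → excess capacity, high-cost → normal capacity:
  If types separate, excess capacity earns payment 130 and normal capacity earns 29.
  Low-cost: excess capacity gives 130 − 51 = 79; normal capacity gives 29 − 19 = 10. No deviation. ✓
  High-cost: normal capacity gives 29 − 18 = 11; excess capacity gives 130 − 52 = 78. Would deviate. ✗
Try low-cost → normal capacity, high-cost → excess capacity:
  If types separate, normal capacity earns payment 130 and excess capacity earns 29.
  Low-cost: normal capacity gives 130 − 19 = 111; excess capacity gives 29 − 51 = -22. No deviation. ✓
  High-cost: excess capacity gives 29 − 52 = -23; normal capacity gives 130 − 18 = 112. Would deviate. ✗
Neither assignment is incentive-compatible.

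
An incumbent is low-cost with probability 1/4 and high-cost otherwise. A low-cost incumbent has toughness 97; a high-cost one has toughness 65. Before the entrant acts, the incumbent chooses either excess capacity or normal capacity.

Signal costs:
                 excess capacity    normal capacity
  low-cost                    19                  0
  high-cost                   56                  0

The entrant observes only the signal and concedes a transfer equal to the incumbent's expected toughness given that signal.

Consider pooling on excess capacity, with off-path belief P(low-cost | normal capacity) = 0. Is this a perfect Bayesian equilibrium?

No

At the pooled signal (excess capacity) the entrant holds the prior 1/4 and pays 1/4·97 + 3/4·65 = 73. Off-path (normal capacity) belief 0 gives 0·97 + 1·65 = 65.
Low-cost: excess capacity gives 73 − 19 = 54; normal capacity gives 65 − 0 = 65. Deviates. ✗
High-cost: excess capacity gives 73 − 56 = 17; normal capacity gives 65 − 0 = 65. Deviates. ✗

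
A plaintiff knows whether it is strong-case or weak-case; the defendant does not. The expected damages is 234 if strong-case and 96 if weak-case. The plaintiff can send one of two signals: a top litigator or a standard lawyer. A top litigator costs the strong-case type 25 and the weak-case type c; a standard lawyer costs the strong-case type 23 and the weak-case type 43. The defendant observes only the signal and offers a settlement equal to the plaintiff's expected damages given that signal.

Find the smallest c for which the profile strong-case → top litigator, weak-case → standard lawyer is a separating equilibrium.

Under separation: top litigator → strong-case (pays 234); standard lawyer → weak-case (pays 96).
Strong-case: 234 − 25 = 209 ≥ 96 − 23 = 73. Holds regardless of c. ✓
Weak-case: 96 − 43 ≥ 234 − c, so c ≥ 234 − 53 = 181.

181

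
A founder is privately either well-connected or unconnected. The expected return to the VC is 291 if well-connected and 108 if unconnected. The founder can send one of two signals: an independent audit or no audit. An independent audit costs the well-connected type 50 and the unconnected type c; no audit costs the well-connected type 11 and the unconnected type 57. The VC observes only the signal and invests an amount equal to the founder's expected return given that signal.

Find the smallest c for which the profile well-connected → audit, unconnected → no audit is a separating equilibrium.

240

Under separation: audit → well-connected (pays 291); no audit → unconnected (pays 108).
Well-connected: 291 − 50 = 241 ≥ 108 − 11 = 97. Holds regardless of c. ✓
Unconnected: 108 − 57 ≥ 291 − c, so c ≥ 291 − 51 = 240.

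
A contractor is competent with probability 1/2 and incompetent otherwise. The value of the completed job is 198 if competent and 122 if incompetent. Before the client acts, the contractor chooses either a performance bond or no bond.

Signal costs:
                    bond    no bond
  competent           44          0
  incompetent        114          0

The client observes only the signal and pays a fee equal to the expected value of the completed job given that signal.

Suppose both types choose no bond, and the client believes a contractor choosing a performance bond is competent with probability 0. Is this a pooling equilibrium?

Yes

At the pooled signal (no bond) the client holds the prior 1/2 and pays 1/2·198 + 1/2·122 = 160. Off-path (bond) belief 0 gives 0·198 + 1·122 = 122.
Competent: no bond gives 160 − 0 = 160; bond gives 122 − 44 = 78. Stays. ✓
Incompetent: no bond gives 160 − 0 = 160; bond gives 122 − 114 = 8. Stays. ✓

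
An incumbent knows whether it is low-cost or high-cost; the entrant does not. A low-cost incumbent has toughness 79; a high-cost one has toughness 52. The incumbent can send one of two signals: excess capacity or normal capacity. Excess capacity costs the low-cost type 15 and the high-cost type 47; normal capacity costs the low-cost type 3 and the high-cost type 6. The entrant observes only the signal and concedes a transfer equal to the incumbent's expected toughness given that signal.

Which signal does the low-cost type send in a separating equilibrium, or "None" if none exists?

excess capacity

Try low-cost → excess capacity, high-cost → normal capacity:
  Under separation the entrant infers type exactly: excess capacity → low-cost (pays 79), normal capacity → high-cost (pays 52).
  Low-cost: excess capacity gives 79 − 15 = 64; normal capacity gives 52 − 3 = 49. No deviation. ✓
  High-cost: normal capacity gives 52 − 6 = 46; excess capacity gives 79 − 47 = 32. No deviation. ✓
Both hold — the low-cost type sends excess capacity.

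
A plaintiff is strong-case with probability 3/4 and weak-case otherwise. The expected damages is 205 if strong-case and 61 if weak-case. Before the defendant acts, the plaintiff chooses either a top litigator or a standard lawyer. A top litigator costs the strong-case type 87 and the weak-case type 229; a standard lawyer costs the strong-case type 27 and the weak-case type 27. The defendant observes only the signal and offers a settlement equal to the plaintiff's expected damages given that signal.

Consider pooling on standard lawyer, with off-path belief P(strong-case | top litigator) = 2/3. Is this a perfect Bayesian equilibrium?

At the pooled signal (standard lawyer) the defendant holds the prior 3/4 and pays 3/4·205 + 1/4·61 = 169. Off-path (top litigator) belief 2/3 gives 2/3·205 + 1/3·61 = 157.
Strong-case: standard lawyer gives 169 − 27 = 142; top litigator gives 157 − 87 = 70. Stays. ✓
Weak-case: standard lawyer gives 169 − 27 = 142; top litigator gives 157 − 229 = -72. Stays. ✓

Yes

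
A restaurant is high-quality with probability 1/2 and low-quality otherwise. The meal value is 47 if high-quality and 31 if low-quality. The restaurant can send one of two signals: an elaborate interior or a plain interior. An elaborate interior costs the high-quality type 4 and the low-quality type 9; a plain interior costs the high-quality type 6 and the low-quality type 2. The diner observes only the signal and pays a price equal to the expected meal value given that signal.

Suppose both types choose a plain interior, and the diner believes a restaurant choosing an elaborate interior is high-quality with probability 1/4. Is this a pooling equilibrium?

Yes

On the equilibrium path (plain interior) the diner holds the prior 1/2 and pays 1/2·47 + 1/2·31 = 39. Off-path (elaborate interior) belief 1/4 gives 1/4·47 + 3/4·31 = 35.
High-quality: plain interior gives 39 − 6 = 33; elaborate interior gives 35 − 4 = 31. Stays. ✓
Low-quality: plain interior gives 39 − 2 = 37; elaborate interior gives 35 − 9 = 26. Stays. ✓
Beliefs are Bayes-consistent on-path and both types best-respond.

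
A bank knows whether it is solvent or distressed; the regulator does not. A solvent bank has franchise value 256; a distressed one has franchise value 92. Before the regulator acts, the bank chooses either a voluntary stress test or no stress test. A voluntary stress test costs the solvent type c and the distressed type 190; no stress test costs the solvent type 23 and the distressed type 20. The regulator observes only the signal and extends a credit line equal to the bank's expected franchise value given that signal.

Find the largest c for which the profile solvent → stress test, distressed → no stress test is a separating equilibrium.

187

Under separation: stress test → solvent (pays 256); no stress test → distressed (pays 92).
Distressed: 92 − 20 = 72 ≥ 256 − 190 = 66. Holds regardless of c. ✓
Solvent: 256 − c ≥ 92 − 23, so c ≤ 256 − 69 = 187.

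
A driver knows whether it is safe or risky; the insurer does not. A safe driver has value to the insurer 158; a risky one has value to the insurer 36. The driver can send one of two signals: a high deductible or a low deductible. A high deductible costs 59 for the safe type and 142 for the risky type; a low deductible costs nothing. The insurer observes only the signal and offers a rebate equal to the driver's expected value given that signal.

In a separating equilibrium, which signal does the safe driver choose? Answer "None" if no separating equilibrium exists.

high deductible

Try safe → high deductible, risky → low deductible:
  If types separate, high deductible earns payment 158 and low deductible earns 36.
  Safe: high deductible gives 158 − 59 = 99; low deductible gives 36 − 0 = 36. No deviation. ✓
  Risky: low deductible gives 36 − 0 = 36; high deductible gives 158 − 142 = 16. No deviation. ✓
Both hold — the safe type sends high deductible.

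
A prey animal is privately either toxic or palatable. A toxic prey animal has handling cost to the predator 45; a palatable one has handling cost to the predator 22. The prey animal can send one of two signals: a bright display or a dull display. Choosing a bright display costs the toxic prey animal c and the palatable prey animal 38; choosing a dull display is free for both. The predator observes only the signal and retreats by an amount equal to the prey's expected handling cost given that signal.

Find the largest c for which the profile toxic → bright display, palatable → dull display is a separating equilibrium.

Under separation: bright display → toxic (pays 45); dull display → palatable (pays 22).
Palatable: 22 − 0 = 22 ≥ 45 − 38 = 7. Holds regardless of c. ✓
Toxic: 45 − c ≥ 22 − 0, so c ≤ 45 − 22 = 23.

23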